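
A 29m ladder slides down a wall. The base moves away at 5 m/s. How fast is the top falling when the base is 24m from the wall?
24√265/53 ≈ 7.372 m/s

x² + y² = 29²
2x·dx/dt + 2y·dy/dt = 0
dy/dt = -x/y · dx/dt = -24/√265 · 5 = -24√265/53 m/s
The top is descending at 24√265/53 ≈ 7.372 m/s.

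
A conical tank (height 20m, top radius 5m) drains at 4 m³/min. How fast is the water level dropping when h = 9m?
64/(81π) ≈ 0.2515 m/min

r/h = 5/20, so r = (1/4)h
V = (1/3)πr²h = (1/3)π((1/4)h)²h = (1/48)πh³
dV/dh = (1/16)πh²
dh/dt = (dV/dt)/(dV/dh) = -4/((1/16)π·9²) = -64/(81π) m/min
The level is dropping at 64/(81π) ≈ 0.2515 m/min.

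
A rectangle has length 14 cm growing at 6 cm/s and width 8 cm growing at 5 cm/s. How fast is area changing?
118 cm²/s

A = lw
dA/dt = w·dl/dt + l·dw/dt = 8·6 + 14·5 = 118 cm²/s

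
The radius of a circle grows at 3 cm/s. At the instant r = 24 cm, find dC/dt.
6π cm/s

C = 2πr
dC/dt = 2π · dr/dt = 2π · 3 = 6π cm/s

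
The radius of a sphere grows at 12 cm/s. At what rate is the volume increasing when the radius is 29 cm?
40368π cm³/s

V = (4/3)πr³
dV/dt = dV/dr · dr/dt = 4πr² · 12
At r = 29: dV/dt = 40368π cm³/s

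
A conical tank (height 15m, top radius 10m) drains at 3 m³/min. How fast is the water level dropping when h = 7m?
27/(196π) ≈ 0.04385 m/min

r/h = 10/15, so r = (2/3)h
V = (1/3)πr²h = (1/3)π((2/3)h)²h = (4/27)πh³
dV/dh = (4/9)πh²
dh/dt = (dV/dt)/(dV/dh) = -3/((4/9)π·7²) = -27/(196π) m/min
The level is dropping at 27/(196π) ≈ 0.04385 m/min.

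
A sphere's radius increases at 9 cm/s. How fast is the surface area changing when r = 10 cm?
720π cm²/s

S = 4πr²
dS/dt = dS/dr · dr/dt = 8πr · 9
At r = 10: dS/dt = 720π cm²/s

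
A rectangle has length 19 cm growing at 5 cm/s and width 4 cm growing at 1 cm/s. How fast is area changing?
39 cm²/s

A = lw
dA/dt = w·dl/dt + l·dw/dt = 4·5 + 19·1 = 39 cm²/s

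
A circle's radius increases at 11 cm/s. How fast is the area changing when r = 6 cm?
132π cm²/s

A = πr²
dA/dt = 2πr · dr/dt = 2π(6)(11) = 132π cm²/s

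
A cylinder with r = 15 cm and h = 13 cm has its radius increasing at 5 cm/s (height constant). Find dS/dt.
430π cm²/s

S = 2πrh + 2πr² (lateral + bases)
dS/dt = (2πh + 4πr)·dr/dt = (2π·13 + 4π·15)·5
= 430π cm²/s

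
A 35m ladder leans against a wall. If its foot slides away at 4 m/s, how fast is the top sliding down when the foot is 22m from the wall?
88√741/741 ≈ 3.233 m/s

x² + y² = 35²
2x·dx/dt + 2y·dy/dt = 0
dy/dt = -x/y · dx/dt = -22/√741 · 4 = -88√741/741 m/s
The top is descending at 88√741/741 ≈ 3.233 m/s.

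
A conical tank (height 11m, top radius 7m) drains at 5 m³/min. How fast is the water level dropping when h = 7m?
605/(2401π) ≈ 0.08021 m/min

r/h = 7/11, so r = (7/11)h
V = (1/3)πr²h = (1/3)π((7/11)h)²h = (49/363)πh³
dV/dh = (49/121)πh²
dh/dt = (dV/dt)/(dV/dh) = -5/((49/121)π·7²) = -605/(2401π) m/min
The level is dropping at 605/(2401π) ≈ 0.08021 m/min.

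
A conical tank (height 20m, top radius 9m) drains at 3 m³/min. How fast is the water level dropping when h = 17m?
400/(7803π) ≈ 0.01632 m/min

r/h = 9/20, so r = (9/20)h
V = (1/3)πr²h = (1/3)π((9/20)h)²h = (27/400)πh³
dV/dh = (81/400)πh²
dh/dt = (dV/dt)/(dV/dh) = -3/((81/400)π·17²) = -400/(7803π) m/min
The level is dropping at 400/(7803π) ≈ 0.01632 m/min.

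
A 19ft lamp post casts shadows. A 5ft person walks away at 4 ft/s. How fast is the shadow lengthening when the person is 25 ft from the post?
10/7 ft/s

By similar triangles: 19/(x+s) = 5/s
Solving: s = 5x/14
ds/dt = 5/14 · dx/dt = 5/14 · 4 = 10/7 ft/s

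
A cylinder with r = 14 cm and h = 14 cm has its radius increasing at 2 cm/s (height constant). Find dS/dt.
168π cm²/s

S = 2πrh + 2πr² (lateral + bases)
dS/dt = (2πh + 4πr)·dr/dt = (2π·14 + 4π·14)·2
= 168π cm²/s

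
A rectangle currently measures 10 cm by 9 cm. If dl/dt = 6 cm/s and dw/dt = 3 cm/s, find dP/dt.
18 cm/s

P = 2(l + w)
dP/dt = 2(dl/dt + dw/dt) = 2(6 + 3) = 18 cm/s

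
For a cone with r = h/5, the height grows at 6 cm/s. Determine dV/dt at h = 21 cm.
2646π/25 cm³/s

V = (1/3)π(h/5)²h = πh³/75
dV/dt = πh²/25 · 6
At h = 21: dV/dt = 2646π/25 cm³/s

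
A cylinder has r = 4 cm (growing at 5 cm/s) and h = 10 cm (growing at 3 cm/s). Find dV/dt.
448π cm³/s

V = πr²h
dV/dt = 2πrh·dr/dt + πr²·dh/dt
= 2π(4)(10)(5) + π(4)²(3)
= 448π cm³/s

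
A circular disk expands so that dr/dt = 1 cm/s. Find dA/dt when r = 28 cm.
56π cm²/s

A = πr²
dA/dt = 2πr · dr/dt = 2π(28)(1) = 56π cm²/s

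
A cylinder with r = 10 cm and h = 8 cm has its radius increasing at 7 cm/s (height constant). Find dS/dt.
392π cm²/s

S = 2πrh + 2πr² (lateral + bases)
dS/dt = (2πh + 4πr)·dr/dt = (2π·8 + 4π·10)·7
= 392π cm²/s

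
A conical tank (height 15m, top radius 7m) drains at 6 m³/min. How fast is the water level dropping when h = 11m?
1350/(5929π) ≈ 0.07248 m/min

r/h = 7/15, so r = (7/15)h
V = (1/3)πr²h = (1/3)π((7/15)h)²h = (49/675)πh³
dV/dh = (49/225)πh²
dh/dt = (dV/dt)/(dV/dh) = -6/((49/225)π·11²) = -1350/(5929π) m/min
The level is dropping at 1350/(5929π) ≈ 0.07248 m/min.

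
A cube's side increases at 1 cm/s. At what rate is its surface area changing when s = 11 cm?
132 cm²/s

A = 6s²
dA/dt = 12s · ds/dt = 12·11·1 = 132 cm²/s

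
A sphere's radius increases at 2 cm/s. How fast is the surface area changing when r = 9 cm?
144π cm²/s

S = 4πr²
dS/dt = dS/dr · dr/dt = 8πr · 2
At r = 9: dS/dt = 144π cm²/s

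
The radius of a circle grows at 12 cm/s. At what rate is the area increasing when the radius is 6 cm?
144π cm²/s

A = πr²
dA/dt = 2πr · dr/dt = 2π(6)(12) = 144π cm²/s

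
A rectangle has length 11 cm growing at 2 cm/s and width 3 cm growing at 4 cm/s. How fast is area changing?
50 cm²/s

A = lw
dA/dt = w·dl/dt + l·dw/dt = 3·2 + 11·4 = 50 cm²/s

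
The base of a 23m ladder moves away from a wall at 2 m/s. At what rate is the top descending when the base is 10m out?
20√429/429 ≈ 0.9656 m/s

x² + y² = 23²
2x·dx/dt + 2y·dy/dt = 0
dy/dt = -x/y · dx/dt = -10/√429 · 2 = -20√429/429 m/s
The top is descending at 20√429/429 ≈ 0.9656 m/s.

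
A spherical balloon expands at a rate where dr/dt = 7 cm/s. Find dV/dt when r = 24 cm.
16128π cm³/s

V = (4/3)πr³
dV/dt = dV/dr · dr/dt = 4πr² · 7
At r = 24: dV/dt = 16128π cm³/s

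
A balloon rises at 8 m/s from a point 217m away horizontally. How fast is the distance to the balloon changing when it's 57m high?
228√50338/25169 ≈ 2.032 m/s

z² = 217² + y²
z = √(217² + 57²) = √50338
dz/dt = y/z · dy/dt = 57/√50338 · 8 = 228√50338/25169 ≈ 2.032 m/s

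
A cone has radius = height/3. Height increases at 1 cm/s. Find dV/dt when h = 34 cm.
1156π/9 cm³/s

V = (1/3)π(h/3)²h = πh³/27
dV/dt = πh²/9 · 1
At h = 34: dV/dt = 1156π/9 cm³/s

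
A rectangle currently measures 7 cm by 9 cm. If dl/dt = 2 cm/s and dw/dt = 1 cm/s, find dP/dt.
6 cm/s

P = 2(l + w)
dP/dt = 2(dl/dt + dw/dt) = 2(2 + 1) = 6 cm/s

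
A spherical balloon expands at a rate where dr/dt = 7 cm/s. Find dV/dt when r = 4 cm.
448π cm³/s

V = (4/3)πr³
dV/dt = dV/dr · dr/dt = 4πr² · 7
At r = 4: dV/dt = 448π cm³/s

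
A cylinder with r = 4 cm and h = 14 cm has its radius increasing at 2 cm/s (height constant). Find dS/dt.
88π cm²/s

S = 2πrh + 2πr² (lateral + bases)
dS/dt = (2πh + 4πr)·dr/dt = (2π·14 + 4π·4)·2
= 88π cm²/s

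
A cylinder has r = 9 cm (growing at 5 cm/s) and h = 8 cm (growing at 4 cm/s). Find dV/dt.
1044π cm³/s

V = πr²h
dV/dt = 2πrh·dr/dt + πr²·dh/dt
= 2π(9)(8)(5) + π(9)²(4)
= 1044π cm³/s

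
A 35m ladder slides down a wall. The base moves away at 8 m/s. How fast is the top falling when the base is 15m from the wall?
6√10/5 ≈ 3.795 m/s

x² + y² = 35²
2x·dx/dt + 2y·dy/dt = 0
dy/dt = -x/y · dx/dt = -15/(10√10) · 8 = -6√10/5 m/s
The top is descending at 6√10/5 ≈ 3.795 m/s.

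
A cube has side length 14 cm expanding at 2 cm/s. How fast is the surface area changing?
336 cm²/s

A = 6s²
dA/dt = 12s · ds/dt = 12·14·2 = 336 cm²/s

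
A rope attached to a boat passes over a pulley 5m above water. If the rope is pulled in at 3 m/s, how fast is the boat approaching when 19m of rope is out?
19√21/28 ≈ 3.11 m/s

rope² = x² + 5²
x = √(19² - 5²) = 4√21
dx/dt = (rope/x) · d(rope)/dt = (19/(4√21)) · (-3) = -19√21/28 m/s
The boat approaches at 19√21/28 ≈ 3.11 m/s.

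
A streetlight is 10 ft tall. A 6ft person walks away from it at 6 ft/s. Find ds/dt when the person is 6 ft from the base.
9 ft/s

By similar triangles: 10/(x+s) = 6/s
Solving: s = 6x/4
ds/dt = 6/4 · dx/dt = 3/2 · 6 = 9 ft/s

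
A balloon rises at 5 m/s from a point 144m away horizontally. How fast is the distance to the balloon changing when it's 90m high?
25√89/89 ≈ 2.65 m/s

z² = 144² + y²
z = √(144² + 90²) = 18√89
dz/dt = y/z · dy/dt = 90/(18√89) · 5 = 25√89/89 ≈ 2.65 m/s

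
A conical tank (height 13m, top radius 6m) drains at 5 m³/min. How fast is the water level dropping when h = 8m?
845/(2304π) ≈ 0.1167 m/min

r/h = 6/13, so r = (6/13)h
V = (1/3)πr²h = (1/3)π((6/13)h)²h = (12/169)πh³
dV/dh = (36/169)πh²
dh/dt = (dV/dt)/(dV/dh) = -5/((36/169)π·8²) = -845/(2304π) m/min
The level is dropping at 845/(2304π) ≈ 0.1167 m/min.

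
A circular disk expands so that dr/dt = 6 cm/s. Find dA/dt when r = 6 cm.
72π cm²/s

A = πr²
dA/dt = 2πr · dr/dt = 2π(6)(6) = 72π cm²/s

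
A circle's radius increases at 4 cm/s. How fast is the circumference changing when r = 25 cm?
8π cm/s

C = 2πr
dC/dt = 2π · dr/dt = 2π · 4 = 8π cm/s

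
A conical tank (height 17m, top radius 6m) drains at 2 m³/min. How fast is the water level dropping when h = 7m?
289/(882π) ≈ 0.1043 m/min

r/h = 6/17, so r = (6/17)h
V = (1/3)πr²h = (1/3)π((6/17)h)²h = (12/289)πh³
dV/dh = (36/289)πh²
dh/dt = (dV/dt)/(dV/dh) = -2/((36/289)π·7²) = -289/(882π) m/min
The level is dropping at 289/(882π) ≈ 0.1043 m/min.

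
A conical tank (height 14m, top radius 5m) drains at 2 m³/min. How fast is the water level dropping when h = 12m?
49/(450π) ≈ 0.03466 m/min

r/h = 5/14, so r = (5/14)h
V = (1/3)πr²h = (1/3)π((5/14)h)²h = (25/588)πh³
dV/dh = (25/196)πh²
dh/dt = (dV/dt)/(dV/dh) = -2/((25/196)π·12²) = -49/(450π) m/min
The level is dropping at 49/(450π) ≈ 0.03466 m/min.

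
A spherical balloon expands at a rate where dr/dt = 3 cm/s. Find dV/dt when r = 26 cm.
8112π cm³/s

V = (4/3)πr³
dV/dt = dV/dr · dr/dt = 4πr² · 3
At r = 26: dV/dt = 8112π cm³/s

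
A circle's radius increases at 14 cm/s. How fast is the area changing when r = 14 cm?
392π cm²/s

A = πr²
dA/dt = 2πr · dr/dt = 2π(14)(14) = 392π cm²/s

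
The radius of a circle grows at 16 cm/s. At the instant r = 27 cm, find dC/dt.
32π cm/s

C = 2πr
dC/dt = 2π · dr/dt = 2π · 16 = 32π cm/s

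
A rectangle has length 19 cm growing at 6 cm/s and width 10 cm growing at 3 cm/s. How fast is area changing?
117 cm²/s

A = lw
dA/dt = w·dl/dt + l·dw/dt = 10·6 + 19·3 = 117 cm²/s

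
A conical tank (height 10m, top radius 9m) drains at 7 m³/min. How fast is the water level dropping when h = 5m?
28/(81π) ≈ 0.11 m/min

r/h = 9/10, so r = (9/10)h
V = (1/3)πr²h = (1/3)π((9/10)h)²h = (27/100)πh³
dV/dh = (81/100)πh²
dh/dt = (dV/dt)/(dV/dh) = -7/((81/100)π·5²) = -28/(81π) m/min
The level is dropping at 28/(81π) ≈ 0.11 m/min.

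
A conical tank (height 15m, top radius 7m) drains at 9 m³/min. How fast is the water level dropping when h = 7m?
2025/(2401π) ≈ 0.2685 m/min

r/h = 7/15, so r = (7/15)h
V = (1/3)πr²h = (1/3)π((7/15)h)²h = (49/675)πh³
dV/dh = (49/225)πh²
dh/dt = (dV/dt)/(dV/dh) = -9/((49/225)π·7²) = -2025/(2401π) m/min
The level is dropping at 2025/(2401π) ≈ 0.2685 m/min.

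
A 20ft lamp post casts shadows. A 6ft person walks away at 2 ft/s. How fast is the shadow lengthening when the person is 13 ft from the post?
6/7 ft/s

By similar triangles: 20/(x+s) = 6/s
Solving: s = 6x/14
ds/dt = 6/14 · dx/dt = 3/7 · 2 = 6/7 ft/s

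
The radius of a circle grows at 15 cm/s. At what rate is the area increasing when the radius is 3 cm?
90π cm²/s

A = πr²
dA/dt = 2πr · dr/dt = 2π(3)(15) = 90π cm²/s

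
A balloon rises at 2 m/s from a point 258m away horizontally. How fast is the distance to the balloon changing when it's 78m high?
13√2018/1009 ≈ 0.5788 m/s

z² = 258² + y²
z = √(258² + 78²) = 6√2018
dz/dt = y/z · dy/dt = 78/(6√2018) · 2 = 13√2018/1009 ≈ 0.5788 m/s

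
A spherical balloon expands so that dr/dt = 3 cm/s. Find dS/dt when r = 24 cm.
576π cm²/s

S = 4πr²
dS/dt = dS/dr · dr/dt = 8πr · 3
At r = 24: dS/dt = 576π cm²/s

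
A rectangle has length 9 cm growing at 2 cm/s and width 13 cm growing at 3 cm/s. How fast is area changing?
53 cm²/s

A = lw
dA/dt = w·dl/dt + l·dw/dt = 13·2 + 9·3 = 53 cm²/s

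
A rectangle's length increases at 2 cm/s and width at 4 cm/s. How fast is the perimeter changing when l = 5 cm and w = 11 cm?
12 cm/s

P = 2(l + w)
dP/dt = 2(dl/dt + dw/dt) = 2(2 + 4) = 12 cm/s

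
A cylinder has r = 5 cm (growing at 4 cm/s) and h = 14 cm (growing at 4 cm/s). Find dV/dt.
660π cm³/s

V = πr²h
dV/dt = 2πrh·dr/dt + πr²·dh/dt
= 2π(5)(14)(4) + π(5)²(4)
= 660π cm³/s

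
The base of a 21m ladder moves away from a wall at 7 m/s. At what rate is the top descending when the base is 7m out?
7√2/4 ≈ 2.475 m/s

x² + y² = 21²
2x·dx/dt + 2y·dy/dt = 0
dy/dt = -x/y · dx/dt = -7/(14√2) · 7 = -7√2/4 m/s
The top is descending at 7√2/4 ≈ 2.475 m/s.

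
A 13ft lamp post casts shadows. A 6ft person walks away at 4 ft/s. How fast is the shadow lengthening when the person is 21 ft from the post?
24/7 ft/s

By similar triangles: 13/(x+s) = 6/s
Solving: s = 6x/7
ds/dt = 6/7 · dx/dt = 6/7 · 4 = 24/7 ft/s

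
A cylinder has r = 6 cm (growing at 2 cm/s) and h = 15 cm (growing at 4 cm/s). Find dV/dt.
504π cm³/s

V = πr²h
dV/dt = 2πrh·dr/dt + πr²·dh/dt
= 2π(6)(15)(2) + π(6)²(4)
= 504π cm³/s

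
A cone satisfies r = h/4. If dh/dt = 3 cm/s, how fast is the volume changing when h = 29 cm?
2523π/16 cm³/s

V = (1/3)π(h/4)²h = πh³/48
dV/dt = πh²/16 · 3
At h = 29: dV/dt = 2523π/16 cm³/s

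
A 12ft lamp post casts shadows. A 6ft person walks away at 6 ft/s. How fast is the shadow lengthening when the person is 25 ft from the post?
6 ft/s

By similar triangles: 12/(x+s) = 6/s
Solving: s = 6x/6
ds/dt = 6/6 · dx/dt = 1 · 6 = 6 ft/s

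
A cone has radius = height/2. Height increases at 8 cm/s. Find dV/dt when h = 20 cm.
800π cm³/s

V = (1/3)π(h/2)²h = πh³/12
dV/dt = πh²/4 · 8
At h = 20: dV/dt = 800π cm³/s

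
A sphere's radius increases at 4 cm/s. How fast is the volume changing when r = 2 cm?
64π cm³/s

V = (4/3)πr³
dV/dt = dV/dr · dr/dt = 4πr² · 4
At r = 2: dV/dt = 64π cm³/s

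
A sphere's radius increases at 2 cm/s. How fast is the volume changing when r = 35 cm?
9800π cm³/s

V = (4/3)πr³
dV/dt = dV/dr · dr/dt = 4πr² · 2
At r = 35: dV/dt = 9800π cm³/s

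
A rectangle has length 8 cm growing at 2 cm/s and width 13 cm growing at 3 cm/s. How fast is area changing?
50 cm²/s

A = lw
dA/dt = w·dl/dt + l·dw/dt = 13·2 + 8·3 = 50 cm²/s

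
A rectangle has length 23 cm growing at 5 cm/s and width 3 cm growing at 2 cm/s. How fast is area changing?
61 cm²/s

A = lw
dA/dt = w·dl/dt + l·dw/dt = 3·5 + 23·2 = 61 cm²/s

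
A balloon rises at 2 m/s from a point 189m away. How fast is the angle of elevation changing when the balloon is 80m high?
0.008974 rad/s

tan(θ) = y/189
sec²(θ) · dθ/dt = (1/189) · dy/dt
dθ/dt = cos²(θ)/189 · 2 = 189/(189² + 80²) · 2
dθ/dt = 0.008974 rad/s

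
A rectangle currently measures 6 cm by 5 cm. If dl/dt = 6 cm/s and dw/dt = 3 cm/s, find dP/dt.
18 cm/s

P = 2(l + w)
dP/dt = 2(dl/dt + dw/dt) = 2(6 + 3) = 18 cm/s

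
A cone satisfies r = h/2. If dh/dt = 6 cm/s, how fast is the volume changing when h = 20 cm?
600π cm³/s

V = (1/3)π(h/2)²h = πh³/12
dV/dt = πh²/4 · 6
At h = 20: dV/dt = 600π cm³/s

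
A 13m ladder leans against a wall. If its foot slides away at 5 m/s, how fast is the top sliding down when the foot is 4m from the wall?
20√17/51 ≈ 1.617 m/s

x² + y² = 13²
2x·dx/dt + 2y·dy/dt = 0
dy/dt = -x/y · dx/dt = -4/(3√17) · 5 = -20√17/51 m/s
The top is descending at 20√17/51 ≈ 1.617 m/s.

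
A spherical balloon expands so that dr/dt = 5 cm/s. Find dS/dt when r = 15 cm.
600π cm²/s

S = 4πr²
dS/dt = dS/dr · dr/dt = 8πr · 5
At r = 15: dS/dt = 600π cm²/s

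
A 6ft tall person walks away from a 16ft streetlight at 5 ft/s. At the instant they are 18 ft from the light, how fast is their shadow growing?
3 ft/s

By similar triangles: 16/(x+s) = 6/s
Solving: s = 6x/10
ds/dt = 6/10 · dx/dt = 3/5 · 5 = 3 ft/s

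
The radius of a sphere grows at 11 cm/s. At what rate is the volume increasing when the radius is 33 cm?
47916π cm³/s

V = (4/3)πr³
dV/dt = dV/dr · dr/dt = 4πr² · 11
At r = 33: dV/dt = 47916π cm³/s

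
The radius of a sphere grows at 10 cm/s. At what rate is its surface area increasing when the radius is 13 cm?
1040π cm²/s

S = 4πr²
dS/dt = dS/dr · dr/dt = 8πr · 10
At r = 13: dS/dt = 1040π cm²/s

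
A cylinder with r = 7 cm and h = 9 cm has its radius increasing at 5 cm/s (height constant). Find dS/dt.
230π cm²/s

S = 2πrh + 2πr² (lateral + bases)
dS/dt = (2πh + 4πr)·dr/dt = (2π·9 + 4π·7)·5
= 230π cm²/s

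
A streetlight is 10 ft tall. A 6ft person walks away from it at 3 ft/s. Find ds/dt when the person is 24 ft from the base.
9/2 ft/s

By similar triangles: 10/(x+s) = 6/s
Solving: s = 6x/4
ds/dt = 6/4 · dx/dt = 3/2 · 3 = 9/2 ft/s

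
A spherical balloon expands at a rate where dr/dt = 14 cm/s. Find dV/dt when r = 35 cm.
68600π cm³/s

V = (4/3)πr³
dV/dt = dV/dr · dr/dt = 4πr² · 14
At r = 35: dV/dt = 68600π cm³/s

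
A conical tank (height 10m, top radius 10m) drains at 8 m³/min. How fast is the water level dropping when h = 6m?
2/(9π) ≈ 0.07074 m/min

r/h = 10/10, so r = h
V = (1/3)πr²h = (1/3)π(h)²h = (1/3)πh³
dV/dh = πh²
dh/dt = (dV/dt)/(dV/dh) = -8/(π·6²) = -2/(9π) m/min
The level is dropping at 2/(9π) ≈ 0.07074 m/min.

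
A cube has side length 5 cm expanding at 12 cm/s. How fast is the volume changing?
900 cm³/s

V = s³
dV/dt = 3s² · ds/dt = 3·5²·12 = 900 cm³/s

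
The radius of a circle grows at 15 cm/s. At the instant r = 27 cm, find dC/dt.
30π cm/s

C = 2πr
dC/dt = 2π · dr/dt = 2π · 15 = 30π cm/s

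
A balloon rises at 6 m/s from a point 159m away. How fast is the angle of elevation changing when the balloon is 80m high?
0.030113 rad/s

tan(θ) = y/159
sec²(θ) · dθ/dt = (1/159) · dy/dt
dθ/dt = cos²(θ)/159 · 6 = 159/(159² + 80²) · 6
dθ/dt = 0.030113 rad/s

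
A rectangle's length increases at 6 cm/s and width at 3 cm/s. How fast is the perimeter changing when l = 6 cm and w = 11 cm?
18 cm/s

P = 2(l + w)
dP/dt = 2(dl/dt + dw/dt) = 2(6 + 3) = 18 cm/s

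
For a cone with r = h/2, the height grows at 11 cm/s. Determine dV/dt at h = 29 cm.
9251π/4 cm³/s

V = (1/3)π(h/2)²h = πh³/12
dV/dt = πh²/4 · 11
At h = 29: dV/dt = 9251π/4 cm³/s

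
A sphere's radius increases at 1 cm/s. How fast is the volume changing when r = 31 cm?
3844π cm³/s

V = (4/3)πr³
dV/dt = dV/dr · dr/dt = 4πr² · 1
At r = 31: dV/dt = 3844π cm³/s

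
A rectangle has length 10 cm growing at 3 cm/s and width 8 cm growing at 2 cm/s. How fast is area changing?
44 cm²/s

A = lw
dA/dt = w·dl/dt + l·dw/dt = 8·3 + 10·2 = 44 cm²/s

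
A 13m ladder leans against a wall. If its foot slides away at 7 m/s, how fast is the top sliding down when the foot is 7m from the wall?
49√30/60 ≈ 4.473 m/s

x² + y² = 13²
2x·dx/dt + 2y·dy/dt = 0
dy/dt = -x/y · dx/dt = -7/(2√30) · 7 = -49√30/60 m/s
The top is descending at 49√30/60 ≈ 4.473 m/s.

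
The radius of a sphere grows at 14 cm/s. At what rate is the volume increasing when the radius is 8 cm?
3584π cm³/s

V = (4/3)πr³
dV/dt = dV/dr · dr/dt = 4πr² · 14
At r = 8: dV/dt = 3584π cm³/s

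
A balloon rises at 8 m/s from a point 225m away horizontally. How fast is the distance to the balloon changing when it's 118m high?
944√64549/64549 ≈ 3.716 m/s

z² = 225² + y²
z = √(225² + 118²) = √64549
dz/dt = y/z · dy/dt = 118/√64549 · 8 = 944√64549/64549 ≈ 3.716 m/s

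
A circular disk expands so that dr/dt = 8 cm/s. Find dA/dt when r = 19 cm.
304π cm²/s

A = πr²
dA/dt = 2πr · dr/dt = 2π(19)(8) = 304π cm²/s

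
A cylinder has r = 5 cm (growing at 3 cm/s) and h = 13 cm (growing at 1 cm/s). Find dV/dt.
415π cm³/s

V = πr²h
dV/dt = 2πrh·dr/dt + πr²·dh/dt
= 2π(5)(13)(3) + π(5)²(1)
= 415π cm³/s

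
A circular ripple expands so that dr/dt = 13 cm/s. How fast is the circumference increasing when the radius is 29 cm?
26π cm/s

C = 2πr
dC/dt = 2π · dr/dt = 2π · 13 = 26π cm/s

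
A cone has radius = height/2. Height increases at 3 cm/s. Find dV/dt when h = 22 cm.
363π cm³/s

V = (1/3)π(h/2)²h = πh³/12
dV/dt = πh²/4 · 3
At h = 22: dV/dt = 363π cm³/s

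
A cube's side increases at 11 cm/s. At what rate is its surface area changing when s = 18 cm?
2376 cm²/s

A = 6s²
dA/dt = 12s · ds/dt = 12·18·11 = 2376 cm²/s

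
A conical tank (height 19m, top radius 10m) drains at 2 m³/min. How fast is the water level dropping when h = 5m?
361/(1250π) ≈ 0.09193 m/min

r/h = 10/19, so r = (10/19)h
V = (1/3)πr²h = (1/3)π((10/19)h)²h = (100/1083)πh³
dV/dh = (100/361)πh²
dh/dt = (dV/dt)/(dV/dh) = -2/((100/361)π·5²) = -361/(1250π) m/min
The level is dropping at 361/(1250π) ≈ 0.09193 m/min.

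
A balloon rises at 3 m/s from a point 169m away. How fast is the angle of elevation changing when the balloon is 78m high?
0.014634 rad/s

tan(θ) = y/169
sec²(θ) · dθ/dt = (1/169) · dy/dt
dθ/dt = cos²(θ)/169 · 3 = 169/(169² + 78²) · 3
dθ/dt = 0.014634 rad/s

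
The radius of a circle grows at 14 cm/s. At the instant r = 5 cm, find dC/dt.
28π cm/s

C = 2πr
dC/dt = 2π · dr/dt = 2π · 14 = 28π cm/s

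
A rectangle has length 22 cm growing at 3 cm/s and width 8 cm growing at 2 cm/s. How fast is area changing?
68 cm²/s

A = lw
dA/dt = w·dl/dt + l·dw/dt = 8·3 + 22·2 = 68 cm²/s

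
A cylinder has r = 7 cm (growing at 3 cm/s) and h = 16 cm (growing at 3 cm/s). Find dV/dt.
819π cm³/s

V = πr²h
dV/dt = 2πrh·dr/dt + πr²·dh/dt
= 2π(7)(16)(3) + π(7)²(3)
= 819π cm³/s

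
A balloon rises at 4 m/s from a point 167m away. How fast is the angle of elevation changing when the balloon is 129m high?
0.015001 rad/s

tan(θ) = y/167
sec²(θ) · dθ/dt = (1/167) · dy/dt
dθ/dt = cos²(θ)/167 · 4 = 167/(167² + 129²) · 4
dθ/dt = 0.015001 rad/s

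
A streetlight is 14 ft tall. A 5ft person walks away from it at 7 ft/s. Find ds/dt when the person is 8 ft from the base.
35/9 ft/s

By similar triangles: 14/(x+s) = 5/s
Solving: s = 5x/9
ds/dt = 5/9 · dx/dt = 5/9 · 7 = 35/9 ft/s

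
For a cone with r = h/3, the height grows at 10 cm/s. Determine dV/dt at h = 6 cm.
40π cm³/s

V = (1/3)π(h/3)²h = πh³/27
dV/dt = πh²/9 · 10
At h = 6: dV/dt = 40π cm³/s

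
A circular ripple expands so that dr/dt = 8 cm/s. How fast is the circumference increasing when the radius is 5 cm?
16π cm/s

C = 2πr
dC/dt = 2π · dr/dt = 2π · 8 = 16π cm/s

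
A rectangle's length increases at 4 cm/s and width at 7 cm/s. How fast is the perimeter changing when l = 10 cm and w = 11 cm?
22 cm/s

P = 2(l + w)
dP/dt = 2(dl/dt + dw/dt) = 2(4 + 7) = 22 cm/s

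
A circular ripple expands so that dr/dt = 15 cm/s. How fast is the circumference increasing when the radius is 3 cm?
30π cm/s

C = 2πr
dC/dt = 2π · dr/dt = 2π · 15 = 30π cm/s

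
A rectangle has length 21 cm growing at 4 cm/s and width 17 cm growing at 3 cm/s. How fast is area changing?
131 cm²/s

A = lw
dA/dt = w·dl/dt + l·dw/dt = 17·4 + 21·3 = 131 cm²/s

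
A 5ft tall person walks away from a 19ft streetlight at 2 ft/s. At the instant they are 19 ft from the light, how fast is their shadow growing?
5/7 ft/s

By similar triangles: 19/(x+s) = 5/s
Solving: s = 5x/14
ds/dt = 5/14 · dx/dt = 5/14 · 2 = 5/7 ft/s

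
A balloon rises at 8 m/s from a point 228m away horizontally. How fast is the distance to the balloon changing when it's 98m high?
392√15397/15397 ≈ 3.159 m/s

z² = 228² + y²
z = √(228² + 98²) = 2√15397
dz/dt = y/z · dy/dt = 98/(2√15397) · 8 = 392√15397/15397 ≈ 3.159 m/s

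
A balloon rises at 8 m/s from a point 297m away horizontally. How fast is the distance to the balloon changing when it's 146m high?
1168√4381/21905 ≈ 3.529 m/s

z² = 297² + y²
z = √(297² + 146²) = 5√4381
dz/dt = y/z · dy/dt = 146/(5√4381) · 8 = 1168√4381/21905 ≈ 3.529 m/s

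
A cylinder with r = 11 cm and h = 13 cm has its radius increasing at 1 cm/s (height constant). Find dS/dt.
70π cm²/s

S = 2πrh + 2πr² (lateral + bases)
dS/dt = (2πh + 4πr)·dr/dt = (2π·13 + 4π·11)·1
= 70π cm²/s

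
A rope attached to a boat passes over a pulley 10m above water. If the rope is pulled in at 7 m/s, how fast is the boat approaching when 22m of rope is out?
77√6/24 ≈ 7.859 m/s

rope² = x² + 10²
x = √(22² - 10²) = 8√6
dx/dt = (rope/x) · d(rope)/dt = (22/(8√6)) · (-7) = -77√6/24 m/s
The boat approaches at 77√6/24 ≈ 7.859 m/s.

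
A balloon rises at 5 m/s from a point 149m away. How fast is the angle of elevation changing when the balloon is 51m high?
0.030038 rad/s

tan(θ) = y/149
sec²(θ) · dθ/dt = (1/149) · dy/dt
dθ/dt = cos²(θ)/149 · 5 = 149/(149² + 51²) · 5
dθ/dt = 0.030038 rad/s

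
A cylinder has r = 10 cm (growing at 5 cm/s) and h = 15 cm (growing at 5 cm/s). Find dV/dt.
2000π cm³/s

V = πr²h
dV/dt = 2πrh·dr/dt + πr²·dh/dt
= 2π(10)(15)(5) + π(10)²(5)
= 2000π cm³/s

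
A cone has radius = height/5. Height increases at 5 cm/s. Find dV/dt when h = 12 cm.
144π/5 cm³/s

V = (1/3)π(h/5)²h = πh³/75
dV/dt = πh²/25 · 5
At h = 12: dV/dt = 144π/5 cm³/s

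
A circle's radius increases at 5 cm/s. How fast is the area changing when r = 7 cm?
70π cm²/s

A = πr²
dA/dt = 2πr · dr/dt = 2π(7)(5) = 70π cm²/s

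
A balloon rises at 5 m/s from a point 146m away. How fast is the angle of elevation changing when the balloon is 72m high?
0.027547 rad/s

tan(θ) = y/146
sec²(θ) · dθ/dt = (1/146) · dy/dt
dθ/dt = cos²(θ)/146 · 5 = 146/(146² + 72²) · 5
dθ/dt = 0.027547 rad/s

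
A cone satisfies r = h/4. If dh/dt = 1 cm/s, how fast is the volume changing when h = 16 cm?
16π cm³/s

V = (1/3)π(h/4)²h = πh³/48
dV/dt = πh²/16 · 1
At h = 16: dV/dt = 16π cm³/s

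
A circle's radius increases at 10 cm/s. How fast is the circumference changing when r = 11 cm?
20π cm/s

C = 2πr
dC/dt = 2π · dr/dt = 2π · 10 = 20π cm/s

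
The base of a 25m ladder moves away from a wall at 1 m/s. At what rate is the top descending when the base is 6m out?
6√589/589 ≈ 0.2472 m/s

x² + y² = 25²
2x·dx/dt + 2y·dy/dt = 0
dy/dt = -x/y · dx/dt = -6/√589 · 1 = -6√589/589 m/s
The top is descending at 6√589/589 ≈ 0.2472 m/s.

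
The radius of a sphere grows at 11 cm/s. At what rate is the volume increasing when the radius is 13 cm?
7436π cm³/s

V = (4/3)πr³
dV/dt = dV/dr · dr/dt = 4πr² · 11
At r = 13: dV/dt = 7436π cm³/s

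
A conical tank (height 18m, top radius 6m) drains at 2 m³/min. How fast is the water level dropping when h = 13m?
18/(169π) ≈ 0.0339 m/min

r/h = 6/18, so r = (1/3)h
V = (1/3)πr²h = (1/3)π((1/3)h)²h = (1/27)πh³
dV/dh = (1/9)πh²
dh/dt = (dV/dt)/(dV/dh) = -2/((1/9)π·13²) = -18/(169π) m/min
The level is dropping at 18/(169π) ≈ 0.0339 m/min.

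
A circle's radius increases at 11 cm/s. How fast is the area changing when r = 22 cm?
484π cm²/s

A = πr²
dA/dt = 2πr · dr/dt = 2π(22)(11) = 484π cm²/s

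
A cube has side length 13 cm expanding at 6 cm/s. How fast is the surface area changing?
936 cm²/s

A = 6s²
dA/dt = 12s · ds/dt = 12·13·6 = 936 cm²/s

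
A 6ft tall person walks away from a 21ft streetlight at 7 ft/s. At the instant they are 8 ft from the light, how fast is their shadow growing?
14/5 ft/s

By similar triangles: 21/(x+s) = 6/s
Solving: s = 6x/15
ds/dt = 6/15 · dx/dt = 2/5 · 7 = 14/5 ft/s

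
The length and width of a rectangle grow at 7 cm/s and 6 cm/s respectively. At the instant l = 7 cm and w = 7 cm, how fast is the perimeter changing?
26 cm/s

P = 2(l + w)
dP/dt = 2(dl/dt + dw/dt) = 2(7 + 6) = 26 cm/s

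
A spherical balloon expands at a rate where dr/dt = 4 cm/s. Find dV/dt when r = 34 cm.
18496π cm³/s

V = (4/3)πr³
dV/dt = dV/dr · dr/dt = 4πr² · 4
At r = 34: dV/dt = 18496π cm³/s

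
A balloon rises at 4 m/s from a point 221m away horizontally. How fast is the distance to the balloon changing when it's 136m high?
32√233/233 ≈ 2.096 m/s

z² = 221² + y²
z = √(221² + 136²) = 17√233
dz/dt = y/z · dy/dt = 136/(17√233) · 4 = 32√233/233 ≈ 2.096 m/s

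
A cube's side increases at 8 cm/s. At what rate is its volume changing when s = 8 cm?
1536 cm³/s

V = s³
dV/dt = 3s² · ds/dt = 3·8²·8 = 1536 cm³/s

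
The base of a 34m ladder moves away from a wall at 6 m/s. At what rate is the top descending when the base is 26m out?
13√30/10 ≈ 7.12 m/s

x² + y² = 34²
2x·dx/dt + 2y·dy/dt = 0
dy/dt = -x/y · dx/dt = -26/(4√30) · 6 = -13√30/10 m/s
The top is descending at 13√30/10 ≈ 7.12 m/s.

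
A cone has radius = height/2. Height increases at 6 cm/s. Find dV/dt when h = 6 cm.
54π cm³/s

V = (1/3)π(h/2)²h = πh³/12
dV/dt = πh²/4 · 6
At h = 6: dV/dt = 54π cm³/s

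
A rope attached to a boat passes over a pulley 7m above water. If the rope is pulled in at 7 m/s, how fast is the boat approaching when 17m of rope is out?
119√15/60 ≈ 7.681 m/s

rope² = x² + 7²
x = √(17² - 7²) = 4√15
dx/dt = (rope/x) · d(rope)/dt = (17/(4√15)) · (-7) = -119√15/60 m/s
The boat approaches at 119√15/60 ≈ 7.681 m/s.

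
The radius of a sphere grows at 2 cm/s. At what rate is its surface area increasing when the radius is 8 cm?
128π cm²/s

S = 4πr²
dS/dt = dS/dr · dr/dt = 8πr · 2
At r = 8: dS/dt = 128π cm²/s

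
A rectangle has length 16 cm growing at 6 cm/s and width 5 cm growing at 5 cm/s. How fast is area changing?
110 cm²/s

A = lw
dA/dt = w·dl/dt + l·dw/dt = 5·6 + 16·5 = 110 cm²/s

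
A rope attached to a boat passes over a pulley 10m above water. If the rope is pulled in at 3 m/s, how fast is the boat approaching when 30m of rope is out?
9√2/4 ≈ 3.182 m/s

rope² = x² + 10²
x = √(30² - 10²) = 20√2
dx/dt = (rope/x) · d(rope)/dt = (30/(20√2)) · (-3) = -9√2/4 m/s
The boat approaches at 9√2/4 ≈ 3.182 m/s.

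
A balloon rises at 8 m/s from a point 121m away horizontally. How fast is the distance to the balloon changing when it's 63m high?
252√18610/9305 ≈ 3.695 m/s

z² = 121² + y²
z = √(121² + 63²) = √18610
dz/dt = y/z · dy/dt = 63/√18610 · 8 = 252√18610/9305 ≈ 3.695 m/s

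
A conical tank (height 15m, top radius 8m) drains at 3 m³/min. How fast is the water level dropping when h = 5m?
27/(64π) ≈ 0.1343 m/min

r/h = 8/15, so r = (8/15)h
V = (1/3)πr²h = (1/3)π((8/15)h)²h = (64/675)πh³
dV/dh = (64/225)πh²
dh/dt = (dV/dt)/(dV/dh) = -3/((64/225)π·5²) = -27/(64π) m/min
The level is dropping at 27/(64π) ≈ 0.1343 m/min.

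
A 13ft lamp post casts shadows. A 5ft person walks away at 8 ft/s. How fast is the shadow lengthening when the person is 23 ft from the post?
5 ft/s

By similar triangles: 13/(x+s) = 5/s
Solving: s = 5x/8
ds/dt = 5/8 · dx/dt = 5/8 · 8 = 5 ft/s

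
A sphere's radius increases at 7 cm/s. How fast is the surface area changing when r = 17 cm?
952π cm²/s

S = 4πr²
dS/dt = dS/dr · dr/dt = 8πr · 7
At r = 17: dS/dt = 952π cm²/s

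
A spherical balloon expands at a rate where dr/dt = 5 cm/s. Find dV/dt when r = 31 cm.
19220π cm³/s

V = (4/3)πr³
dV/dt = dV/dr · dr/dt = 4πr² · 5
At r = 31: dV/dt = 19220π cm³/s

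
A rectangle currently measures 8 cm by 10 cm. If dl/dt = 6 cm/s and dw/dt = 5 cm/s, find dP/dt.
22 cm/s

P = 2(l + w)
dP/dt = 2(dl/dt + dw/dt) = 2(6 + 5) = 22 cm/s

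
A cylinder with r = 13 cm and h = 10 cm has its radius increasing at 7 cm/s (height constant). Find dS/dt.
504π cm²/s

S = 2πrh + 2πr² (lateral + bases)
dS/dt = (2πh + 4πr)·dr/dt = (2π·10 + 4π·13)·7
= 504π cm²/s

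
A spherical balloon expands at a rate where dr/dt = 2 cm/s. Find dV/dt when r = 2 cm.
32π cm³/s

V = (4/3)πr³
dV/dt = dV/dr · dr/dt = 4πr² · 2
At r = 2: dV/dt = 32π cm³/s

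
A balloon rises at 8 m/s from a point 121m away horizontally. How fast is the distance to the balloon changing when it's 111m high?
444√26962/13481 ≈ 5.408 m/s

z² = 121² + y²
z = √(121² + 111²) = √26962
dz/dt = y/z · dy/dt = 111/√26962 · 8 = 444√26962/13481 ≈ 5.408 m/s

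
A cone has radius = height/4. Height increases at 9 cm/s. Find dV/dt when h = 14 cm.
441π/4 cm³/s

V = (1/3)π(h/4)²h = πh³/48
dV/dt = πh²/16 · 9
At h = 14: dV/dt = 441π/4 cm³/s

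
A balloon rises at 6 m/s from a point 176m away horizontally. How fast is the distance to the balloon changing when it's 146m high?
438√13073/13073 ≈ 3.831 m/s

z² = 176² + y²
z = √(176² + 146²) = 2√13073
dz/dt = y/z · dy/dt = 146/(2√13073) · 6 = 438√13073/13073 ≈ 3.831 m/s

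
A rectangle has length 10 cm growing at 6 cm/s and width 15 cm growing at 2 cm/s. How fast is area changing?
110 cm²/s

A = lw
dA/dt = w·dl/dt + l·dw/dt = 15·6 + 10·2 = 110 cm²/s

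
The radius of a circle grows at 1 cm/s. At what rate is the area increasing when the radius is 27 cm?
54π cm²/s

A = πr²
dA/dt = 2πr · dr/dt = 2π(27)(1) = 54π cm²/s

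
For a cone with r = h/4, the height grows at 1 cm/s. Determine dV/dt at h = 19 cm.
361π/16 cm³/s

V = (1/3)π(h/4)²h = πh³/48
dV/dt = πh²/16 · 1
At h = 19: dV/dt = 361π/16 cm³/s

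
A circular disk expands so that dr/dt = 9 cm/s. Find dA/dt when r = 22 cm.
396π cm²/s

A = πr²
dA/dt = 2πr · dr/dt = 2π(22)(9) = 396π cm²/s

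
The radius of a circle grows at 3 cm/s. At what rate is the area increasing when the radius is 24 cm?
144π cm²/s

A = πr²
dA/dt = 2πr · dr/dt = 2π(24)(3) = 144π cm²/s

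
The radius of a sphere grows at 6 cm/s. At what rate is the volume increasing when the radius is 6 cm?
864π cm³/s

V = (4/3)πr³
dV/dt = dV/dr · dr/dt = 4πr² · 6
At r = 6: dV/dt = 864π cm³/s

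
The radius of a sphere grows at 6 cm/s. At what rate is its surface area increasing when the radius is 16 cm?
768π cm²/s

S = 4πr²
dS/dt = dS/dr · dr/dt = 8πr · 6
At r = 16: dS/dt = 768π cm²/s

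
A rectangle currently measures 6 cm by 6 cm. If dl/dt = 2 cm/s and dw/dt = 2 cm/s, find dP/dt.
8 cm/s

P = 2(l + w)
dP/dt = 2(dl/dt + dw/dt) = 2(2 + 2) = 8 cm/s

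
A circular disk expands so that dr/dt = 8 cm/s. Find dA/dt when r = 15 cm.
240π cm²/s

A = πr²
dA/dt = 2πr · dr/dt = 2π(15)(8) = 240π cm²/s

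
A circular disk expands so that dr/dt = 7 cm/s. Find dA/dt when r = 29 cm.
406π cm²/s

A = πr²
dA/dt = 2πr · dr/dt = 2π(29)(7) = 406π cm²/s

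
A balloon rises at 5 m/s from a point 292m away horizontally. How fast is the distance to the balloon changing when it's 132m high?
165√6418/6418 ≈ 2.06 m/s

z² = 292² + y²
z = √(292² + 132²) = 4√6418
dz/dt = y/z · dy/dt = 132/(4√6418) · 5 = 165√6418/6418 ≈ 2.06 m/s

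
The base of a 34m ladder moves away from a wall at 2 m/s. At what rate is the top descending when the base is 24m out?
24√145/145 ≈ 1.993 m/s

x² + y² = 34²
2x·dx/dt + 2y·dy/dt = 0
dy/dt = -x/y · dx/dt = -24/(2√145) · 2 = -24√145/145 m/s
The top is descending at 24√145/145 ≈ 1.993 m/s.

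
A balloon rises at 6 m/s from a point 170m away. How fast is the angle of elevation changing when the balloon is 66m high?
0.030671 rad/s

tan(θ) = y/170
sec²(θ) · dθ/dt = (1/170) · dy/dt
dθ/dt = cos²(θ)/170 · 6 = 170/(170² + 66²) · 6
dθ/dt = 0.030671 rad/s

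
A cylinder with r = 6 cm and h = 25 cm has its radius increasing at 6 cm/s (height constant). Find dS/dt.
444π cm²/s

S = 2πrh + 2πr² (lateral + bases)
dS/dt = (2πh + 4πr)·dr/dt = (2π·25 + 4π·6)·6
= 444π cm²/s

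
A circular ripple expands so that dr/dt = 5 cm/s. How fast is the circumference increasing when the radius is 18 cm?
10π cm/s

C = 2πr
dC/dt = 2π · dr/dt = 2π · 5 = 10π cm/s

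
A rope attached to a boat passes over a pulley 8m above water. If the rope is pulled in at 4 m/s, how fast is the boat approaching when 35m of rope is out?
140√129/387 ≈ 4.109 m/s

rope² = x² + 8²
x = √(35² - 8²) = 3√129
dx/dt = (rope/x) · d(rope)/dt = (35/(3√129)) · (-4) = -140√129/387 m/s
The boat approaches at 140√129/387 ≈ 4.109 m/s.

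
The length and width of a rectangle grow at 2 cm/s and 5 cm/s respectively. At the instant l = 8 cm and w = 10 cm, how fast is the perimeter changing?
14 cm/s

P = 2(l + w)
dP/dt = 2(dl/dt + dw/dt) = 2(2 + 5) = 14 cm/s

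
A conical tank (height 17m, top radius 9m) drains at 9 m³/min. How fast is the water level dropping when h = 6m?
289/(324π) ≈ 0.2839 m/min

r/h = 9/17, so r = (9/17)h
V = (1/3)πr²h = (1/3)π((9/17)h)²h = (27/289)πh³
dV/dh = (81/289)πh²
dh/dt = (dV/dt)/(dV/dh) = -9/((81/289)π·6²) = -289/(324π) m/min
The level is dropping at 289/(324π) ≈ 0.2839 m/min.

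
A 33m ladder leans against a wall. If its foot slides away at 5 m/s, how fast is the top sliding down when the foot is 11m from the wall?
5√2/4 ≈ 1.768 m/s

x² + y² = 33²
2x·dx/dt + 2y·dy/dt = 0
dy/dt = -x/y · dx/dt = -11/(22√2) · 5 = -5√2/4 m/s
The top is descending at 5√2/4 ≈ 1.768 m/s.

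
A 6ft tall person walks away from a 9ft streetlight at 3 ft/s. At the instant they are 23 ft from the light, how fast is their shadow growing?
6 ft/s

By similar triangles: 9/(x+s) = 6/s
Solving: s = 6x/3
ds/dt = 6/3 · dx/dt = 2 · 3 = 6 ft/s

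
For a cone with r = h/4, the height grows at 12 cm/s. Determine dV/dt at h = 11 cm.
363π/4 cm³/s

V = (1/3)π(h/4)²h = πh³/48
dV/dt = πh²/16 · 12
At h = 11: dV/dt = 363π/4 cm³/s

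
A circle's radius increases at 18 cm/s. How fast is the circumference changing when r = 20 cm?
36π cm/s

C = 2πr
dC/dt = 2π · dr/dt = 2π · 18 = 36π cm/s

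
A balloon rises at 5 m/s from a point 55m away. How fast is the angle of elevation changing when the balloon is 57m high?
0.043832 rad/s

tan(θ) = y/55
sec²(θ) · dθ/dt = (1/55) · dy/dt
dθ/dt = cos²(θ)/55 · 5 = 55/(55² + 57²) · 5
dθ/dt = 0.043832 rad/s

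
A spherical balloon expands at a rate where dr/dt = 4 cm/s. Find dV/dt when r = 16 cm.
4096π cm³/s

V = (4/3)πr³
dV/dt = dV/dr · dr/dt = 4πr² · 4
At r = 16: dV/dt = 4096π cm³/s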